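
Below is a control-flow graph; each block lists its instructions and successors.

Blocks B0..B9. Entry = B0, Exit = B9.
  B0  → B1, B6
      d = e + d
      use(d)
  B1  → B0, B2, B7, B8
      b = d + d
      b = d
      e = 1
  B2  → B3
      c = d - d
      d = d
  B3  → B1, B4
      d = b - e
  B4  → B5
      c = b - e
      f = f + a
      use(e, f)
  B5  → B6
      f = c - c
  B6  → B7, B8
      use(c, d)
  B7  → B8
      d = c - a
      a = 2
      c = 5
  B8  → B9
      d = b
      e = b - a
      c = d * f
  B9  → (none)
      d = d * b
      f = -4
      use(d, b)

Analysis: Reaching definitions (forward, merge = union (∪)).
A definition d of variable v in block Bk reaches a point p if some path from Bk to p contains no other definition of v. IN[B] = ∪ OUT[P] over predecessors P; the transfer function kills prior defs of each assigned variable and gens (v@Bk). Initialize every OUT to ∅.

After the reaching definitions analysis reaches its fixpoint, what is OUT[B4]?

Converged values:
  B0: | IN={b@B1, c@B2, d@B0, d@B3, e@B1} | OUT={b@B1, c@B2, d@B0, e@B1}
  B1: | IN={b@B1, c@B2, d@B0, d@B3, e@B1} | OUT={b@B1, c@B2, d@B0, d@B3, e@B1}
  B2: | IN={b@B1, c@B2, d@B0, d@B3, e@B1} | OUT={b@B1, c@B2, d@B2, e@B1}
  B3: | IN={b@B1, c@B2, d@B2, e@B1} | OUT={b@B1, c@B2, d@B3, e@B1}
  B4: | IN={b@B1, c@B2, d@B3, e@B1} | OUT={b@B1, c@B4, d@B3, e@B1, f@B4}
  B5: | IN={b@B1, c@B4, d@B3, e@B1, f@B4} | OUT={b@B1, c@B4, d@B3, e@B1, f@B5}
  B6: | IN={b@B1, c@B2, c@B4, d@B0, d@B3, e@B1, f@B5} | OUT={b@B1, c@B2, c@B4, d@B0, d@B3, e@B1, f@B5}
  B7: | IN={b@B1, c@B2, c@B4, d@B0, d@B3, e@B1, f@B5} | OUT={a@B7, b@B1, c@B7, d@B7, e@B1, f@B5}
  B8: | IN={a@B7, b@B1, c@B2, c@B4, c@B7, d@B0, d@B3, d@B7, e@B1, f@B5} | OUT={a@B7, b@B1, c@B8, d@B8, e@B8, f@B5}
  B9: | IN={a@B7, b@B1, c@B8, d@B8, e@B8, f@B5} | OUT={a@B7, b@B1, c@B8, d@B9, e@B8, f@B9}

Merge at B4: IN[B4] = OUT[B3] = {b@B1, c@B2, d@B3, e@B1}
Applying B4's transfer function to that IN value gives OUT[B4] (row B4 above).

Answer: {b@B1, c@B4, d@B3, e@B1, f@B4}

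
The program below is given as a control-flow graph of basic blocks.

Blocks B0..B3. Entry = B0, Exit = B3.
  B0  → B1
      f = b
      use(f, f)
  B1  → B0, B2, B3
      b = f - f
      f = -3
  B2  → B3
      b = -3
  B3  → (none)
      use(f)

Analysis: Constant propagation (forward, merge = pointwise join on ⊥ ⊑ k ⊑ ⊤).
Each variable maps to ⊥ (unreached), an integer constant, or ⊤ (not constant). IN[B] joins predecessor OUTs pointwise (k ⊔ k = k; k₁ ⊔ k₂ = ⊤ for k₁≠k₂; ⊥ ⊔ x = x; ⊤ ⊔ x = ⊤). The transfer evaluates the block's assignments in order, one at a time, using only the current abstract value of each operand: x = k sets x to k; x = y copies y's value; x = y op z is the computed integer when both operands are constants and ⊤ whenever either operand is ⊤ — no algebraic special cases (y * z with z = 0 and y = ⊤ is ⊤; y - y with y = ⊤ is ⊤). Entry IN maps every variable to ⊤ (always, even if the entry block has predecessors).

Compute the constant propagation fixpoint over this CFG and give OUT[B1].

Fixpoint table:
  B0: | IN=(all ⊤) | OUT=(all ⊤)
  B1: | IN=(all ⊤) | OUT={f:-3; rest ⊤}
  B2: | IN={f:-3; rest ⊤} | OUT={b:-3, f:-3; rest ⊤}
  B3: | IN={f:-3; rest ⊤} | OUT={f:-3; rest ⊤}

Merge at B1: IN[B1] = OUT[B0] = {a: ⊤, b: ⊤, c: ⊤, d: ⊤, e: ⊤, f: ⊤}
Applying B1's transfer function to that IN value gives OUT[B1] (row B1 above).

Answer: {a: ⊤, b: ⊤, c: ⊤, d: ⊤, e: ⊤, f: -3}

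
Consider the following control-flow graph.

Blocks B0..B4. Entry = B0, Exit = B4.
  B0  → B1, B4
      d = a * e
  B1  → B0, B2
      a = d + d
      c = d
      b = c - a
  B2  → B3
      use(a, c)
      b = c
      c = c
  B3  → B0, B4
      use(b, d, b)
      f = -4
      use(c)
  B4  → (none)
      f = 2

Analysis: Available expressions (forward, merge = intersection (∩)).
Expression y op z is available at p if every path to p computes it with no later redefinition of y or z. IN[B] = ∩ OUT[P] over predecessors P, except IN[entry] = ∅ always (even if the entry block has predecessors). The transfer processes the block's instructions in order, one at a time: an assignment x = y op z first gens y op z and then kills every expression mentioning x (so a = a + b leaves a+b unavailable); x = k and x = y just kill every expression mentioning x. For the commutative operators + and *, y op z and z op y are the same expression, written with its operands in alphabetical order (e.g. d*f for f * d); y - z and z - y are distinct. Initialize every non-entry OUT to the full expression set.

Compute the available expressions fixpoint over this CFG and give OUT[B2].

Converged values:
  B0: | IN={} | OUT={a*e}
  B1: | IN={a*e} | OUT={c-a, d+d}
  B2: | IN={c-a, d+d} | OUT={d+d}
  B3: | IN={d+d} | OUT={d+d}
  B4: | IN={} | OUT={}

Merge at B2: IN[B2] = OUT[B1] = {c-a, d+d}
Applying B2's transfer function to that IN value gives OUT[B2] (row B2 above).

Answer: {d+d}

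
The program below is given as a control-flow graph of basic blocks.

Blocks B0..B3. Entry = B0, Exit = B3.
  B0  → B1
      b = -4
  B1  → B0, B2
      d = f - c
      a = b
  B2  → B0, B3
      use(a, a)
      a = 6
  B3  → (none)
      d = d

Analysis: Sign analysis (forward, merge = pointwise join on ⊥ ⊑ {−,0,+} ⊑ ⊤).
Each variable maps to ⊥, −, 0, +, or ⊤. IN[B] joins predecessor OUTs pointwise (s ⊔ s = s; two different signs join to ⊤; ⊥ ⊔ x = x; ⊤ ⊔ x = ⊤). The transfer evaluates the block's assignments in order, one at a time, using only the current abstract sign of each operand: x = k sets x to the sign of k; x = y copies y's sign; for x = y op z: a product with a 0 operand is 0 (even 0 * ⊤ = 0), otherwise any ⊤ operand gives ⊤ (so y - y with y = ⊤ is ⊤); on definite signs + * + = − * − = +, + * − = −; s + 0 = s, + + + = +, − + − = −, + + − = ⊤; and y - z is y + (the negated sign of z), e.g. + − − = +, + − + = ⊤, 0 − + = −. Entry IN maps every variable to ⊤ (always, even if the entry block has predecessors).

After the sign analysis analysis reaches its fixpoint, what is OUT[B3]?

Fixpoint table:
  B0: | IN=(all ⊤) | OUT={b:-; rest ⊤}
  B1: | IN={b:-; rest ⊤} | OUT={a:-, b:-; rest ⊤}
  B2: | IN={a:-, b:-; rest ⊤} | OUT={a:+, b:-; rest ⊤}
  B3: | IN={a:+, b:-; rest ⊤} | OUT={a:+, b:-; rest ⊤}

Merge at B3: IN[B3] = OUT[B2] = {a: +, b: -, c: ⊤, d: ⊤, e: ⊤, f: ⊤}
Applying B3's transfer function to that IN value gives OUT[B3] (row B3 above).

Answer: {a: +, b: -, c: ⊤, d: ⊤, e: ⊤, f: ⊤}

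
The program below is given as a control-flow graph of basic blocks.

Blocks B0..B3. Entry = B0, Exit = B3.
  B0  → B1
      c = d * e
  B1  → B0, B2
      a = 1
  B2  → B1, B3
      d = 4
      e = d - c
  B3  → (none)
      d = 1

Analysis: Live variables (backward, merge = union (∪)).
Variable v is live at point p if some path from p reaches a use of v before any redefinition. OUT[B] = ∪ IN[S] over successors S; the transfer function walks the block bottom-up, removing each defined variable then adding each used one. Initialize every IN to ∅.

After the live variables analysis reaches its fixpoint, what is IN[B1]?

Per-block solution:
  B0: | IN={d, e} | OUT={c, d, e}
  B1: | IN={c, d, e} | OUT={c, d, e}
  B2: | IN={c} | OUT={c, d, e}
  B3: | IN={} | OUT={}

Merge at B1: OUT[B1] = IN[B0] ⊔ IN[B2] = {c, d, e}
Applying B1's transfer function to that OUT value gives IN[B1] (row B1 above).

Answer: {c, d, e}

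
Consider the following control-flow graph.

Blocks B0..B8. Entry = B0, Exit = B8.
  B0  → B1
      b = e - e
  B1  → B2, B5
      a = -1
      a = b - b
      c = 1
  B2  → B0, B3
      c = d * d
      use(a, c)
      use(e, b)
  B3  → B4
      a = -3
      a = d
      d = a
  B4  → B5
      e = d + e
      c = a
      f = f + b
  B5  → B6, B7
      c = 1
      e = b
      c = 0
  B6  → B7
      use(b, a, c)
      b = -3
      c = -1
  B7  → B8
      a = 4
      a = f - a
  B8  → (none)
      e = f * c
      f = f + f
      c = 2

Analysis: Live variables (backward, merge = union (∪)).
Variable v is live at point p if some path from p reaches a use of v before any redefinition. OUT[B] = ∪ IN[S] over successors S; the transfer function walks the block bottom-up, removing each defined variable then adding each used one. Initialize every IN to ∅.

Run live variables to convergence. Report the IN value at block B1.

Answer: {b, d, e, f}

Working:
Converged values:
  B0:  IN={d, e, f}  OUT={b, d, e, f}
  B1:  IN={b, d, e, f}  OUT={a, b, d, e, f}
  B2:  IN={a, b, d, e, f}  OUT={b, d, e, f}
  B3:  IN={b, d, e, f}  OUT={a, b, d, e, f}
  B4:  IN={a, b, d, e, f}  OUT={a, b, f}
  B5:  IN={a, b, f}  OUT={a, b, c, f}
  B6:  IN={a, b, c, f}  OUT={c, f}
  B7:  IN={c, f}  OUT={c, f}
  B8:  IN={c, f}  OUT={}

Merge at B1: OUT[B1] = IN[B2] ⊔ IN[B5] = {a, b, d, e, f}
Applying B1's transfer function to that OUT value gives IN[B1] (row B1 above).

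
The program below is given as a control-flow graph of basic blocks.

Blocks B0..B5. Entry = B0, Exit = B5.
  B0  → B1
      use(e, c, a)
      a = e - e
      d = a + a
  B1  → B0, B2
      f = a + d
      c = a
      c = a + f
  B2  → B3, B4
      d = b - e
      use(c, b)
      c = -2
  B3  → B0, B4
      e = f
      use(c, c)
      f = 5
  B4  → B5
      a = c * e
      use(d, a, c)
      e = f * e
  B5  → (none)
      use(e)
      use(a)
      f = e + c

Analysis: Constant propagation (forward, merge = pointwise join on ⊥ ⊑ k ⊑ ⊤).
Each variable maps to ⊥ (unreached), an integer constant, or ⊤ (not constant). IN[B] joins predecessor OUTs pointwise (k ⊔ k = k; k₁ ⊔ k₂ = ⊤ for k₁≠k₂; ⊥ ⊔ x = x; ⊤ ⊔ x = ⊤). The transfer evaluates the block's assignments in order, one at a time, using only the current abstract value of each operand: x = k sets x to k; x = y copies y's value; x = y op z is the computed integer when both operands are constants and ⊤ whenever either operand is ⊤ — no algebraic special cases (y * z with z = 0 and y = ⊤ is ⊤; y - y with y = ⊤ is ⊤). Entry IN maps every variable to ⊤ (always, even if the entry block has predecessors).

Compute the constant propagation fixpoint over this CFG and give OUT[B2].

Converged values:
  B0:   IN=(all ⊤)   OUT=(all ⊤)
  B1:   IN=(all ⊤)   OUT=(all ⊤)
  B2:   IN=(all ⊤)   OUT={c:-2; rest ⊤}
  B3:   IN={c:-2; rest ⊤}   OUT={c:-2, f:5; rest ⊤}
  B4:   IN={c:-2; rest ⊤}   OUT={c:-2; rest ⊤}
  B5:   IN={c:-2; rest ⊤}   OUT={c:-2; rest ⊤}

Merge at B2: IN[B2] = OUT[B1] = {a: ⊤, b: ⊤, c: ⊤, d: ⊤, e: ⊤, f: ⊤}
Applying B2's transfer function to that IN value gives OUT[B2] (row B2 above).

Answer: {a: ⊤, b: ⊤, c: -2, d: ⊤, e: ⊤, f: ⊤}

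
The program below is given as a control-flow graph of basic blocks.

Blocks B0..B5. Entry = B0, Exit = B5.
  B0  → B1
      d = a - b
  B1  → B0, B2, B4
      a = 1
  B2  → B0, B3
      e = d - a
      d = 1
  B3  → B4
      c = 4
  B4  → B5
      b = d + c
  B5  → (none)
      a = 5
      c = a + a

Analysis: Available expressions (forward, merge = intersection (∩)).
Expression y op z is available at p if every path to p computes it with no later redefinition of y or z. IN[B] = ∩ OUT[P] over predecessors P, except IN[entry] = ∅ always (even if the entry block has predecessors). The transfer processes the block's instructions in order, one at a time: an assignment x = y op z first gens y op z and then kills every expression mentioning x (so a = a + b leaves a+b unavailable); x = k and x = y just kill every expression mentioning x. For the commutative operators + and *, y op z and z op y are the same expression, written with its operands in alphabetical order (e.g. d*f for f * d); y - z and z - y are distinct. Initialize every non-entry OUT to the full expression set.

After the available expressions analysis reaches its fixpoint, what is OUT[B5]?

Answer: {a+a}

Trace:
Per-block solution:
  B0: | IN={} | OUT={a-b}
  B1: | IN={a-b} | OUT={}
  B2: | IN={} | OUT={}
  B3: | IN={} | OUT={}
  B4: | IN={} | OUT={c+d}
  B5: | IN={c+d} | OUT={a+a}

Merge at B5: IN[B5] = OUT[B4] = {c+d}
Applying B5's transfer function to that IN value gives OUT[B5] (row B5 above).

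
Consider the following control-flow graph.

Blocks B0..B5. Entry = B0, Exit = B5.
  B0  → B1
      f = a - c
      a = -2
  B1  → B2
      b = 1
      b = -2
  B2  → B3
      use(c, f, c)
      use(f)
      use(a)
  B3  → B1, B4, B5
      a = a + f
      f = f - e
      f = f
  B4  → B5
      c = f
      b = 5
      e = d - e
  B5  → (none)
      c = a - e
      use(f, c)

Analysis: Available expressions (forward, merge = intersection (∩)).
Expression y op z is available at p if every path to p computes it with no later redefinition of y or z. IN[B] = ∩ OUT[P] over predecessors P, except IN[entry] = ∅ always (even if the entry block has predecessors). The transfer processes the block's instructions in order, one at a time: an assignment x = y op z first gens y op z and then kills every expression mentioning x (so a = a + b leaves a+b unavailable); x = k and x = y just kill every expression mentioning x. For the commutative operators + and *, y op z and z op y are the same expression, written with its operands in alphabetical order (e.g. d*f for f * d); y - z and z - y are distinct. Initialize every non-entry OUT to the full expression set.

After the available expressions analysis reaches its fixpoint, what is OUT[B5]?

Answer: {a-e}

Trace:
Fixpoint table:
  B0: | IN={} | OUT={}
  B1: | IN={} | OUT={}
  B2: | IN={} | OUT={}
  B3: | IN={} | OUT={}
  B4: | IN={} | OUT={}
  B5: | IN={} | OUT={a-e}

Merge at B5: IN[B5] = OUT[B3] ∩ OUT[B4] = {}
Applying B5's transfer function to that IN value gives OUT[B5] (row B5 above).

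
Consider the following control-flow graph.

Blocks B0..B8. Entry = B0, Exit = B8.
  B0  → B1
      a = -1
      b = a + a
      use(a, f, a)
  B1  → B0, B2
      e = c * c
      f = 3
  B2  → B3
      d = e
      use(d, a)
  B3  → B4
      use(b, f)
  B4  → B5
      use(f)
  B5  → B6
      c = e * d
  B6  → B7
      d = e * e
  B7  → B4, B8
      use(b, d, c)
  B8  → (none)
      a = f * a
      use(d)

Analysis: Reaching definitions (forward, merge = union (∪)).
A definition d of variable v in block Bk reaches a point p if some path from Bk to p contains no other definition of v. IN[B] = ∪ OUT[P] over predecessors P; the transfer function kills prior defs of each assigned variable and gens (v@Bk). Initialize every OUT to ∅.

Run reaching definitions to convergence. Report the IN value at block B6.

Per-block solution:
  B0:  IN={a@B0, b@B0, e@B1, f@B1}  OUT={a@B0, b@B0, e@B1, f@B1}
  B1:  IN={a@B0, b@B0, e@B1, f@B1}  OUT={a@B0, b@B0, e@B1, f@B1}
  B2:  IN={a@B0, b@B0, e@B1, f@B1}  OUT={a@B0, b@B0, d@B2, e@B1, f@B1}
  B3:  IN={a@B0, b@B0, d@B2, e@B1, f@B1}  OUT={a@B0, b@B0, d@B2, e@B1, f@B1}
  B4:  IN={a@B0, b@B0, c@B5, d@B2, d@B6, e@B1, f@B1}  OUT={a@B0, b@B0, c@B5, d@B2, d@B6, e@B1, f@B1}
  B5:  IN={a@B0, b@B0, c@B5, d@B2, d@B6, e@B1, f@B1}  OUT={a@B0, b@B0, c@B5, d@B2, d@B6, e@B1, f@B1}
  B6:  IN={a@B0, b@B0, c@B5, d@B2, d@B6, e@B1, f@B1}  OUT={a@B0, b@B0, c@B5, d@B6, e@B1, f@B1}
  B7:  IN={a@B0, b@B0, c@B5, d@B6, e@B1, f@B1}  OUT={a@B0, b@B0, c@B5, d@B6, e@B1, f@B1}
  B8:  IN={a@B0, b@B0, c@B5, d@B6, e@B1, f@B1}  OUT={a@B8, b@B0, c@B5, d@B6, e@B1, f@B1}

Merge at B6: IN[B6] = OUT[B5] = {a@B0, b@B0, c@B5, d@B2, d@B6, e@B1, f@B1}

Answer: {a@B0, b@B0, c@B5, d@B2, d@B6, e@B1, f@B1}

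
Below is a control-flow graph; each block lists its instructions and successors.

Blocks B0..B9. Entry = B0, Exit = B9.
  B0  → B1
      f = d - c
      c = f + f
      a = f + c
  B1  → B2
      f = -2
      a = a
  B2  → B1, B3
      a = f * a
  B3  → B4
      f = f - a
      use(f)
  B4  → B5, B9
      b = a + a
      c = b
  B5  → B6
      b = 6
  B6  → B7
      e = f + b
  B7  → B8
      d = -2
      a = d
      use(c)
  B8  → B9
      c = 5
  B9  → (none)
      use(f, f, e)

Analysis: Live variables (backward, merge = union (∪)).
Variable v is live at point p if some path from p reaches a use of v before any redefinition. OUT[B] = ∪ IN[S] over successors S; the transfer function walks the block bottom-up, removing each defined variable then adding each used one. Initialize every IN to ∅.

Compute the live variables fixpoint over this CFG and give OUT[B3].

Answer: {a, e, f}

Derivation:
Converged values:
  B0: | IN={c, d, e} | OUT={a, e}
  B1: | IN={a, e} | OUT={a, e, f}
  B2: | IN={a, e, f} | OUT={a, e, f}
  B3: | IN={a, e, f} | OUT={a, e, f}
  B4: | IN={a, e, f} | OUT={c, e, f}
  B5: | IN={c, f} | OUT={b, c, f}
  B6: | IN={b, c, f} | OUT={c, e, f}
  B7: | IN={c, e, f} | OUT={e, f}
  B8: | IN={e, f} | OUT={e, f}
  B9: | IN={e, f} | OUT={}

Merge at B3: OUT[B3] = IN[B4] = {a, e, f}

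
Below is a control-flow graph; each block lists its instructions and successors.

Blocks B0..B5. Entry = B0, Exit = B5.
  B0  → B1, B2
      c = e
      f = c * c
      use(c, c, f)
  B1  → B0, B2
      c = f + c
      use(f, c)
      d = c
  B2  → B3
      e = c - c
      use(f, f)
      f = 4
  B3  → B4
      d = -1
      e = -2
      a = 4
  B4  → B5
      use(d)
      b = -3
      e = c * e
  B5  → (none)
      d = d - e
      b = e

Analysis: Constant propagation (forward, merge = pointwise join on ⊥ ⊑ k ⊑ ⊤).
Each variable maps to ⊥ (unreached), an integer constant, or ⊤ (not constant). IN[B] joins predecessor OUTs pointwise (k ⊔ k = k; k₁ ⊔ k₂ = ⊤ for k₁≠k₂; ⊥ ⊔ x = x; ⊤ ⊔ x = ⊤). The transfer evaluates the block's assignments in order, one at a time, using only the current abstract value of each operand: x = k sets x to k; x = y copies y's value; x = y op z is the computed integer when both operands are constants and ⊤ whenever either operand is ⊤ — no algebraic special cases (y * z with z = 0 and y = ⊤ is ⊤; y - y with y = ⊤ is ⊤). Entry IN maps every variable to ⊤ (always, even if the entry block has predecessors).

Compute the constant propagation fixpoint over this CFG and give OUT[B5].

Answer: {a: 4, b: ⊤, c: ⊤, d: ⊤, e: ⊤, f: 4}

Derivation:
Fixpoint table:
  B0:   IN=(all ⊤)   OUT=(all ⊤)
  B1:   IN=(all ⊤)   OUT=(all ⊤)
  B2:   IN=(all ⊤)   OUT={f:4; rest ⊤}
  B3:   IN={f:4; rest ⊤}   OUT={a:4, d:-1, e:-2, f:4; rest ⊤}
  B4:   IN={a:4, d:-1, e:-2, f:4; rest ⊤}   OUT={a:4, b:-3, d:-1, f:4; rest ⊤}
  B5:   IN={a:4, b:-3, d:-1, f:4; rest ⊤}   OUT={a:4, f:4; rest ⊤}

Merge at B5: IN[B5] = OUT[B4] = {a: 4, b: -3, c: ⊤, d: -1, e: ⊤, f: 4}
Applying B5's transfer function to that IN value gives OUT[B5] (row B5 above).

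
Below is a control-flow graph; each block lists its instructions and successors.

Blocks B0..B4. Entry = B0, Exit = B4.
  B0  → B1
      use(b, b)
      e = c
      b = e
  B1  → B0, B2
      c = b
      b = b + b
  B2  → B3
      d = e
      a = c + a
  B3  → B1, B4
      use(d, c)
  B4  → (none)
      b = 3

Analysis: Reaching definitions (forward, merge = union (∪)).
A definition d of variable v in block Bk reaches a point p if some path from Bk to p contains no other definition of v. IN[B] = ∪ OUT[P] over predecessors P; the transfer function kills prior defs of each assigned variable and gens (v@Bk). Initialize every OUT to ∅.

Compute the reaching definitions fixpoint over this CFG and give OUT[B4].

Converged values:
  B0: | IN={a@B2, b@B1, c@B1, d@B2, e@B0} | OUT={a@B2, b@B0, c@B1, d@B2, e@B0}
  B1: | IN={a@B2, b@B0, b@B1, c@B1, d@B2, e@B0} | OUT={a@B2, b@B1, c@B1, d@B2, e@B0}
  B2: | IN={a@B2, b@B1, c@B1, d@B2, e@B0} | OUT={a@B2, b@B1, c@B1, d@B2, e@B0}
  B3: | IN={a@B2, b@B1, c@B1, d@B2, e@B0} | OUT={a@B2, b@B1, c@B1, d@B2, e@B0}
  B4: | IN={a@B2, b@B1, c@B1, d@B2, e@B0} | OUT={a@B2, b@B4, c@B1, d@B2, e@B0}

Merge at B4: IN[B4] = OUT[B3] = {a@B2, b@B1, c@B1, d@B2, e@B0}
Applying B4's transfer function to that IN value gives OUT[B4] (row B4 above).

Answer: {a@B2, b@B4, c@B1, d@B2, e@B0}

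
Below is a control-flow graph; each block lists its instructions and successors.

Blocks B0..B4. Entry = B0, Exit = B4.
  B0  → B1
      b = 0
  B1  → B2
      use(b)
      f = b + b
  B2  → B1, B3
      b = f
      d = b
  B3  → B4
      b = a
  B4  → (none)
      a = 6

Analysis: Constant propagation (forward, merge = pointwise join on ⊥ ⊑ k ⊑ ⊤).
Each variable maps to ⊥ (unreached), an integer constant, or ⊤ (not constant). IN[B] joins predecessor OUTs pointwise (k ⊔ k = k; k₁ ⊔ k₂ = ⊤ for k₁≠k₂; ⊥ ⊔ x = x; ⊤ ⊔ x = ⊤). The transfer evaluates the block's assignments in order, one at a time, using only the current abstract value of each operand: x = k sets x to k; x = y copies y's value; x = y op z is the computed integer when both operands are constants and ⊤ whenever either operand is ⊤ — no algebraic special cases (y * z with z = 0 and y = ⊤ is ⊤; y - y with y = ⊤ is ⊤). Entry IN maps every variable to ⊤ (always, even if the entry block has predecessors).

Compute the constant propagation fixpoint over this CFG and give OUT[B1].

Answer: {a: ⊤, b: 0, c: ⊤, d: ⊤, e: ⊤, f: 0}

Derivation:
Fixpoint table:
  B0:  IN=(all ⊤)  OUT={b:0; rest ⊤}
  B1:  IN={b:0; rest ⊤}  OUT={b:0, f:0; rest ⊤}
  B2:  IN={b:0, f:0; rest ⊤}  OUT={b:0, d:0, f:0; rest ⊤}
  B3:  IN={b:0, d:0, f:0; rest ⊤}  OUT={d:0, f:0; rest ⊤}
  B4:  IN={d:0, f:0; rest ⊤}  OUT={a:6, d:0, f:0; rest ⊤}

Merge at B1: IN[B1] = OUT[B0] ⊔ OUT[B2] = {a: ⊤, b: 0, c: ⊤, d: ⊤, e: ⊤, f: ⊤}
Applying B1's transfer function to that IN value gives OUT[B1] (row B1 above).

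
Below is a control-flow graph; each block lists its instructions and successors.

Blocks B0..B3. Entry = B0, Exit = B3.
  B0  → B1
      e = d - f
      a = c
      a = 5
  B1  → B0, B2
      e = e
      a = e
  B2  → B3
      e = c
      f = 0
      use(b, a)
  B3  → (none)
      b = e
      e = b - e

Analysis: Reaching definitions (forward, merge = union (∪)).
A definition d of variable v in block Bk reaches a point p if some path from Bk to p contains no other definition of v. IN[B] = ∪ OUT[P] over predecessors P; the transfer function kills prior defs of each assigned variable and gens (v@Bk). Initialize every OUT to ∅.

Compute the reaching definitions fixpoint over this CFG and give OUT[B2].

Answer: {a@B1, e@B2, f@B2}

Derivation:
Fixpoint table:
  B0:  IN={a@B1, e@B1}  OUT={a@B0, e@B0}
  B1:  IN={a@B0, e@B0}  OUT={a@B1, e@B1}
  B2:  IN={a@B1, e@B1}  OUT={a@B1, e@B2, f@B2}
  B3:  IN={a@B1, e@B2, f@B2}  OUT={a@B1, b@B3, e@B3, f@B2}

Merge at B2: IN[B2] = OUT[B1] = {a@B1, e@B1}
Applying B2's transfer function to that IN value gives OUT[B2] (row B2 above).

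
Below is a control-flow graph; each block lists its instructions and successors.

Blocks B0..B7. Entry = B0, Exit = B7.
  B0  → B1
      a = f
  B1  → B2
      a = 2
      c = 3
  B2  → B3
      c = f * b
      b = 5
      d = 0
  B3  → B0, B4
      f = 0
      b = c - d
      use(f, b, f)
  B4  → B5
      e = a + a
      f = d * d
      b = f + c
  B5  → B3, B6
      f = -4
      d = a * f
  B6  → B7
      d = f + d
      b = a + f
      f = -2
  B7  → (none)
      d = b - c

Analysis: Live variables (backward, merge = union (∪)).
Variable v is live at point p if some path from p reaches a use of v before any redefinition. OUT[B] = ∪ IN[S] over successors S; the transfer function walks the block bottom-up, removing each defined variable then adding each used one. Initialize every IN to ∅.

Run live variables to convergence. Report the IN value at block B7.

Answer: {b, c}

Working:
Fixpoint table:
  B0:  IN={b, f}  OUT={b, f}
  B1:  IN={b, f}  OUT={a, b, f}
  B2:  IN={a, b, f}  OUT={a, c, d}
  B3:  IN={a, c, d}  OUT={a, b, c, d, f}
  B4:  IN={a, c, d}  OUT={a, c}
  B5:  IN={a, c}  OUT={a, c, d, f}
  B6:  IN={a, c, d, f}  OUT={b, c}
  B7:  IN={b, c}  OUT={}

B7 is the boundary node: OUT[B7] = {}
Applying B7's transfer function to that OUT value gives IN[B7] (row B7 above).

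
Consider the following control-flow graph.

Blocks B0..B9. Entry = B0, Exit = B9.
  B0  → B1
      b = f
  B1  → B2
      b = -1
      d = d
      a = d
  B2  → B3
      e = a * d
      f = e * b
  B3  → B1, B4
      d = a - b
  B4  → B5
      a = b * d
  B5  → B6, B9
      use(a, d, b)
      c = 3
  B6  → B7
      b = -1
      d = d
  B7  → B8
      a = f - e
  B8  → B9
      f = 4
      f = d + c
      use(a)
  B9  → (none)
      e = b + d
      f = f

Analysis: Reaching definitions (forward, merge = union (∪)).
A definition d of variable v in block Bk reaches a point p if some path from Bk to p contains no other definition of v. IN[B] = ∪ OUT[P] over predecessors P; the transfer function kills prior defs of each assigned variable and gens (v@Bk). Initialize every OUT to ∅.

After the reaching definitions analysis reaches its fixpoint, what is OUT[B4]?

Converged values:
  B0:  IN={}  OUT={b@B0}
  B1:  IN={a@B1, b@B0, b@B1, d@B3, e@B2, f@B2}  OUT={a@B1, b@B1, d@B1, e@B2, f@B2}
  B2:  IN={a@B1, b@B1, d@B1, e@B2, f@B2}  OUT={a@B1, b@B1, d@B1, e@B2, f@B2}
  B3:  IN={a@B1, b@B1, d@B1, e@B2, f@B2}  OUT={a@B1, b@B1, d@B3, e@B2, f@B2}
  B4:  IN={a@B1, b@B1, d@B3, e@B2, f@B2}  OUT={a@B4, b@B1, d@B3, e@B2, f@B2}
  B5:  IN={a@B4, b@B1, d@B3, e@B2, f@B2}  OUT={a@B4, b@B1, c@B5, d@B3, e@B2, f@B2}
  B6:  IN={a@B4, b@B1, c@B5, d@B3, e@B2, f@B2}  OUT={a@B4, b@B6, c@B5, d@B6, e@B2, f@B2}
  B7:  IN={a@B4, b@B6, c@B5, d@B6, e@B2, f@B2}  OUT={a@B7, b@B6, c@B5, d@B6, e@B2, f@B2}
  B8:  IN={a@B7, b@B6, c@B5, d@B6, e@B2, f@B2}  OUT={a@B7, b@B6, c@B5, d@B6, e@B2, f@B8}
  B9:  IN={a@B4, a@B7, b@B1, b@B6, c@B5, d@B3, d@B6, e@B2, f@B2, f@B8}  OUT={a@B4, a@B7, b@B1, b@B6, c@B5, d@B3, d@B6, e@B9, f@B9}

Merge at B4: IN[B4] = OUT[B3] = {a@B1, b@B1, d@B3, e@B2, f@B2}
Applying B4's transfer function to that IN value gives OUT[B4] (row B4 above).

Answer: {a@B4, b@B1, d@B3, e@B2, f@B2}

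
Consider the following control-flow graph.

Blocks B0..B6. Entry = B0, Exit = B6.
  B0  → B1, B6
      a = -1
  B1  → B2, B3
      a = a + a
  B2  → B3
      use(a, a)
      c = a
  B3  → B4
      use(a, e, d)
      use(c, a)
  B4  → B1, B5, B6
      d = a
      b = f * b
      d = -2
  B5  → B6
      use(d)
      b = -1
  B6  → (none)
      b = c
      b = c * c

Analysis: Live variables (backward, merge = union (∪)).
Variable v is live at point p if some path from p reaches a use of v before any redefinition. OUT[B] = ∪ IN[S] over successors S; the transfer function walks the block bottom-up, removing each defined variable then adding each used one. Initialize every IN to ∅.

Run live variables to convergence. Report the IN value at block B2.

Answer: {a, b, d, e, f}

Derivation:
Fixpoint table:
  B0:  IN={b, c, d, e, f}  OUT={a, b, c, d, e, f}
  B1:  IN={a, b, c, d, e, f}  OUT={a, b, c, d, e, f}
  B2:  IN={a, b, d, e, f}  OUT={a, b, c, d, e, f}
  B3:  IN={a, b, c, d, e, f}  OUT={a, b, c, e, f}
  B4:  IN={a, b, c, e, f}  OUT={a, b, c, d, e, f}
  B5:  IN={c, d}  OUT={c}
  B6:  IN={c}  OUT={}

Merge at B2: OUT[B2] = IN[B3] = {a, b, c, d, e, f}
Applying B2's transfer function to that OUT value gives IN[B2] (row B2 above).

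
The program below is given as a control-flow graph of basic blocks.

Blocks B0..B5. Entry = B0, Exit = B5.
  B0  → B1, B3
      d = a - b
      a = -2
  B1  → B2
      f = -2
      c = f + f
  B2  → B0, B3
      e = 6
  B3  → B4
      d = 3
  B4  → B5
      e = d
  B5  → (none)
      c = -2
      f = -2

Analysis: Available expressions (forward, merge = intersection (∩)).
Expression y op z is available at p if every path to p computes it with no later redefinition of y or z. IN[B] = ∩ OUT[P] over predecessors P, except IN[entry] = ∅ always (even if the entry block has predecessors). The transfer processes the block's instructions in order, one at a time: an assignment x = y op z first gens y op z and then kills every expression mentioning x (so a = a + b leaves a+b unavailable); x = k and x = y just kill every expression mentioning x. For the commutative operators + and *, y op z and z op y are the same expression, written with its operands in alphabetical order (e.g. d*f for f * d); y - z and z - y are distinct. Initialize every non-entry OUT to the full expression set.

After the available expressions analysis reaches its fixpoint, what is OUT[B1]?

Answer: {f+f}

Trace:
Fixpoint table:
  B0:  IN={}  OUT={}
  B1:  IN={}  OUT={f+f}
  B2:  IN={f+f}  OUT={f+f}
  B3:  IN={}  OUT={}
  B4:  IN={}  OUT={}
  B5:  IN={}  OUT={}

Merge at B1: IN[B1] = OUT[B0] = {}
Applying B1's transfer function to that IN value gives OUT[B1] (row B1 above).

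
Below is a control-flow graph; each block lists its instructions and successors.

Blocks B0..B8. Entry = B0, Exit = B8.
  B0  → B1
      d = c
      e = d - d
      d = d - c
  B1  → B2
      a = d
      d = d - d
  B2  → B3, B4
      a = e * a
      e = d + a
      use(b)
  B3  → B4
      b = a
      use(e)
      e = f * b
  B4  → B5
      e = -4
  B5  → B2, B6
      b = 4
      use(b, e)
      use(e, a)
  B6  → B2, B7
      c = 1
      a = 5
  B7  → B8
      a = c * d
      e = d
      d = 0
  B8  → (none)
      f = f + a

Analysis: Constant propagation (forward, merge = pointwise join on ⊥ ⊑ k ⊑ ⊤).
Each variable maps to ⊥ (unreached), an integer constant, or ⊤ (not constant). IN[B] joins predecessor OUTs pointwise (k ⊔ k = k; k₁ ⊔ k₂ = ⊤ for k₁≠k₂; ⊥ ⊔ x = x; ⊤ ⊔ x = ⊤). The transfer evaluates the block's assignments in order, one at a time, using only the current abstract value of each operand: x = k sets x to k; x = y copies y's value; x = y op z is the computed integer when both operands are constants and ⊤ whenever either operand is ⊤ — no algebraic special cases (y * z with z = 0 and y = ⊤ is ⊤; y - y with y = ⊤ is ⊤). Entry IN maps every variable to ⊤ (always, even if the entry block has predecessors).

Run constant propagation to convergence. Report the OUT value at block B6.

Answer: {a: 5, b: 4, c: 1, d: ⊤, e: -4, f: ⊤}

Working:
Per-block solution:
  B0:   IN=(all ⊤)   OUT=(all ⊤)
  B1:   IN=(all ⊤)   OUT=(all ⊤)
  B2:   IN=(all ⊤)   OUT=(all ⊤)
  B3:   IN=(all ⊤)   OUT=(all ⊤)
  B4:   IN=(all ⊤)   OUT={e:-4; rest ⊤}
  B5:   IN={e:-4; rest ⊤}   OUT={b:4, e:-4; rest ⊤}
  B6:   IN={b:4, e:-4; rest ⊤}   OUT={a:5, b:4, c:1, e:-4; rest ⊤}
  B7:   IN={a:5, b:4, c:1, e:-4; rest ⊤}   OUT={b:4, c:1, d:0; rest ⊤}
  B8:   IN={b:4, c:1, d:0; rest ⊤}   OUT={b:4, c:1, d:0; rest ⊤}

Merge at B6: IN[B6] = OUT[B5] = {a: ⊤, b: 4, c: ⊤, d: ⊤, e: -4, f: ⊤}
Applying B6's transfer function to that IN value gives OUT[B6] (row B6 above).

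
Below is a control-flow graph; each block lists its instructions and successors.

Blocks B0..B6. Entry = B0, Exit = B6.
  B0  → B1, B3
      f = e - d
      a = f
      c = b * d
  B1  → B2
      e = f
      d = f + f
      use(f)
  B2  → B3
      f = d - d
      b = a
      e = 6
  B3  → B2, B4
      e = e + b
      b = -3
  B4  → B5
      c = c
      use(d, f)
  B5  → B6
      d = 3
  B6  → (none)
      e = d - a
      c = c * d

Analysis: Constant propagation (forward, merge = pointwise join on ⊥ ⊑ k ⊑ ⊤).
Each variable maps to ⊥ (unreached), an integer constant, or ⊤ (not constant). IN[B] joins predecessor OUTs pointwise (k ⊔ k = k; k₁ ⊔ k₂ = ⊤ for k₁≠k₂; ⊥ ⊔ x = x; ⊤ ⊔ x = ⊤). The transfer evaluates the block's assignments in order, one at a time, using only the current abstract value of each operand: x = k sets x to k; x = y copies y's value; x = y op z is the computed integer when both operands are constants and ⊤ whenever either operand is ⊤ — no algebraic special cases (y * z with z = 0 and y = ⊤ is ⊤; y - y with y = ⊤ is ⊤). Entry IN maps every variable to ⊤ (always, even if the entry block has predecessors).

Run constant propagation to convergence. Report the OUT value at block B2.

Fixpoint table:
  B0:  IN=(all ⊤)  OUT=(all ⊤)
  B1:  IN=(all ⊤)  OUT=(all ⊤)
  B2:  IN=(all ⊤)  OUT={e:6; rest ⊤}
  B3:  IN=(all ⊤)  OUT={b:-3; rest ⊤}
  B4:  IN={b:-3; rest ⊤}  OUT={b:-3; rest ⊤}
  B5:  IN={b:-3; rest ⊤}  OUT={b:-3, d:3; rest ⊤}
  B6:  IN={b:-3, d:3; rest ⊤}  OUT={b:-3, d:3; rest ⊤}

Merge at B2: IN[B2] = OUT[B1] ⊔ OUT[B3] = {a: ⊤, b: ⊤, c: ⊤, d: ⊤, e: ⊤, f: ⊤}
Applying B2's transfer function to that IN value gives OUT[B2] (row B2 above).

Answer: {a: ⊤, b: ⊤, c: ⊤, d: ⊤, e: 6, f: ⊤}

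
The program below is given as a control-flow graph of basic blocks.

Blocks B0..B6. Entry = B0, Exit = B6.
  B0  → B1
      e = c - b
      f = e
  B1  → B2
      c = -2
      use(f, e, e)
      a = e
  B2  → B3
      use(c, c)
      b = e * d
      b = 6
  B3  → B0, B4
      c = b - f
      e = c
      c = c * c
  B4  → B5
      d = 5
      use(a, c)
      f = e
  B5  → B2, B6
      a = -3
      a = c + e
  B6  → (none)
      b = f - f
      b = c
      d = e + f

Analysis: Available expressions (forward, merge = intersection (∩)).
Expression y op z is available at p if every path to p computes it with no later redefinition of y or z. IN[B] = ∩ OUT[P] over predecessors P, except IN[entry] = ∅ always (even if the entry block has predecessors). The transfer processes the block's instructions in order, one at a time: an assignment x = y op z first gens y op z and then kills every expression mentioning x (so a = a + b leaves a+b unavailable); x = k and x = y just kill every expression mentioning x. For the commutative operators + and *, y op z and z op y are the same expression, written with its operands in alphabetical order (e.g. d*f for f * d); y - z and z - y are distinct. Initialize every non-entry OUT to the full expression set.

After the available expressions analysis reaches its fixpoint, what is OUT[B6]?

Answer: {c+e, e+f, f-f}

Working:
Converged values:
  B0:  IN={}  OUT={c-b}
  B1:  IN={c-b}  OUT={}
  B2:  IN={}  OUT={d*e}
  B3:  IN={d*e}  OUT={b-f}
  B4:  IN={b-f}  OUT={}
  B5:  IN={}  OUT={c+e}
  B6:  IN={c+e}  OUT={c+e, e+f, f-f}

Merge at B6: IN[B6] = OUT[B5] = {c+e}
Applying B6's transfer function to that IN value gives OUT[B6] (row B6 above).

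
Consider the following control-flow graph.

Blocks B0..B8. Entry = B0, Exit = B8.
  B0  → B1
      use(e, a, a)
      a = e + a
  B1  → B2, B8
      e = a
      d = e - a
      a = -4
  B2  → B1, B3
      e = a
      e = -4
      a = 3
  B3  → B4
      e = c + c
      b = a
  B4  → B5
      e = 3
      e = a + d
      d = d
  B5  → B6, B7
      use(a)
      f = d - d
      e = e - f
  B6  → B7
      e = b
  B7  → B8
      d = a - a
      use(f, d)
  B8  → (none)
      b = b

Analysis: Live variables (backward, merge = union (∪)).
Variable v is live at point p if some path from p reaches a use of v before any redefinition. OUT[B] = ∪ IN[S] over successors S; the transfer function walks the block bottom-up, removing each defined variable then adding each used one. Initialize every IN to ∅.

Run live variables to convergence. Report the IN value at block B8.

Converged values:
  B0:   IN={a, b, c, e}   OUT={a, b, c}
  B1:   IN={a, b, c}   OUT={a, b, c, d}
  B2:   IN={a, b, c, d}   OUT={a, b, c, d}
  B3:   IN={a, c, d}   OUT={a, b, d}
  B4:   IN={a, b, d}   OUT={a, b, d, e}
  B5:   IN={a, b, d, e}   OUT={a, b, f}
  B6:   IN={a, b, f}   OUT={a, b, f}
  B7:   IN={a, b, f}   OUT={b}
  B8:   IN={b}   OUT={}

B8 is the boundary node: OUT[B8] = {}
Applying B8's transfer function to that OUT value gives IN[B8] (row B8 above).

Answer: {b}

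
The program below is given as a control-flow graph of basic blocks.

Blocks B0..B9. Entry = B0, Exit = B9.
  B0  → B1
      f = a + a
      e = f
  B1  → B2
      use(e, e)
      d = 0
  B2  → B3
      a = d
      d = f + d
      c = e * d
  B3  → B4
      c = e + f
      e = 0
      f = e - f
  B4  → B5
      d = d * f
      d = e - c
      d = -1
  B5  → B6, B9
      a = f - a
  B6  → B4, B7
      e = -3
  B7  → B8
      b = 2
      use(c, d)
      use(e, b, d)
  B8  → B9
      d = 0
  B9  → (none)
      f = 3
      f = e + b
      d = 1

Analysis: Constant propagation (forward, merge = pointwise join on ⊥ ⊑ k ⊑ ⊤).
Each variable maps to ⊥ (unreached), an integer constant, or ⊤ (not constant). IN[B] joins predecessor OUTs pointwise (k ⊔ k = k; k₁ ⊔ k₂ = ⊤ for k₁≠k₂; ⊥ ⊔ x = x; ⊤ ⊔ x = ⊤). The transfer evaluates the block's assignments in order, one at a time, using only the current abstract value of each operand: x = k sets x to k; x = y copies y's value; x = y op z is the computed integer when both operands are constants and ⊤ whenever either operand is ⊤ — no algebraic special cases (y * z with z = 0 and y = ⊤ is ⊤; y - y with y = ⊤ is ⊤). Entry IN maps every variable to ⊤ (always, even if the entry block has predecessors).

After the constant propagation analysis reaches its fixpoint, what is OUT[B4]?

Fixpoint table:
  B0:  IN=(all ⊤)  OUT=(all ⊤)
  B1:  IN=(all ⊤)  OUT={d:0; rest ⊤}
  B2:  IN={d:0; rest ⊤}  OUT={a:0; rest ⊤}
  B3:  IN={a:0; rest ⊤}  OUT={a:0, e:0; rest ⊤}
  B4:  IN=(all ⊤)  OUT={d:-1; rest ⊤}
  B5:  IN={d:-1; rest ⊤}  OUT={d:-1; rest ⊤}
  B6:  IN={d:-1; rest ⊤}  OUT={d:-1, e:-3; rest ⊤}
  B7:  IN={d:-1, e:-3; rest ⊤}  OUT={b:2, d:-1, e:-3; rest ⊤}
  B8:  IN={b:2, d:-1, e:-3; rest ⊤}  OUT={b:2, d:0, e:-3; rest ⊤}
  B9:  IN=(all ⊤)  OUT={d:1; rest ⊤}

Merge at B4: IN[B4] = OUT[B3] ⊔ OUT[B6] = {a: ⊤, b: ⊤, c: ⊤, d: ⊤, e: ⊤, f: ⊤}
Applying B4's transfer function to that IN value gives OUT[B4] (row B4 above).

Answer: {a: ⊤, b: ⊤, c: ⊤, d: -1, e: ⊤, f: ⊤}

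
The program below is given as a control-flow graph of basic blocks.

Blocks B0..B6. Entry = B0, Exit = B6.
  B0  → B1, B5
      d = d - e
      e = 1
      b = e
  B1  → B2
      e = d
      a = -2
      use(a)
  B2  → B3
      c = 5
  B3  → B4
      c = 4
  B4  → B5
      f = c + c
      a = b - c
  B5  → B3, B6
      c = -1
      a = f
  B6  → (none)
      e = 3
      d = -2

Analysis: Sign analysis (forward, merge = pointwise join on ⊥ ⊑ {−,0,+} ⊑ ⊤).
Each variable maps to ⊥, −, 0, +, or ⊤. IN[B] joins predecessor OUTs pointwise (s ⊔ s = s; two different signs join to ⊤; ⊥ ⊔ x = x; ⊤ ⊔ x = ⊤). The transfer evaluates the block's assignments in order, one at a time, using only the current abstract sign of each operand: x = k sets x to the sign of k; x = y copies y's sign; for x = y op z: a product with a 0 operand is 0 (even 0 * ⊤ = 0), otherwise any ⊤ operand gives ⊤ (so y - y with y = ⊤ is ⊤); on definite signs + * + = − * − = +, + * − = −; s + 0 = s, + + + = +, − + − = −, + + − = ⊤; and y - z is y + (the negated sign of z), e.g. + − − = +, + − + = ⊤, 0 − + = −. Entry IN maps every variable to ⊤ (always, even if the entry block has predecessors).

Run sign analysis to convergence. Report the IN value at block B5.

Converged values:
  B0: | IN=(all ⊤) | OUT={b:+, e:+; rest ⊤}
  B1: | IN={b:+, e:+; rest ⊤} | OUT={a:-, b:+; rest ⊤}
  B2: | IN={a:-, b:+; rest ⊤} | OUT={a:-, b:+, c:+; rest ⊤}
  B3: | IN={b:+; rest ⊤} | OUT={b:+, c:+; rest ⊤}
  B4: | IN={b:+, c:+; rest ⊤} | OUT={b:+, c:+, f:+; rest ⊤}
  B5: | IN={b:+; rest ⊤} | OUT={b:+, c:-; rest ⊤}
  B6: | IN={b:+, c:-; rest ⊤} | OUT={b:+, c:-, d:-, e:+; rest ⊤}

Merge at B5: IN[B5] = OUT[B0] ⊔ OUT[B4] = {a: ⊤, b: +, c: ⊤, d: ⊤, e: ⊤, f: ⊤}

Answer: {a: ⊤, b: +, c: ⊤, d: ⊤, e: ⊤, f: ⊤}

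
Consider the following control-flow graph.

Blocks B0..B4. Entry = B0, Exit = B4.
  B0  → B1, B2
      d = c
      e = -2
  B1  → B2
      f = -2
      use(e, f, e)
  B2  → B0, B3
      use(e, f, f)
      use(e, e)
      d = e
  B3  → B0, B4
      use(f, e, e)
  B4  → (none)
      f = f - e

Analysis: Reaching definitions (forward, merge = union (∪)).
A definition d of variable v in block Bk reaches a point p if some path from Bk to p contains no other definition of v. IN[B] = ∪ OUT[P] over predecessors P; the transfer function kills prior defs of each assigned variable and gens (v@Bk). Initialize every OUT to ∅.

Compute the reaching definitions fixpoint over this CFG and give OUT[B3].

Fixpoint table:
  B0: | IN={d@B2, e@B0, f@B1} | OUT={d@B0, e@B0, f@B1}
  B1: | IN={d@B0, e@B0, f@B1} | OUT={d@B0, e@B0, f@B1}
  B2: | IN={d@B0, e@B0, f@B1} | OUT={d@B2, e@B0, f@B1}
  B3: | IN={d@B2, e@B0, f@B1} | OUT={d@B2, e@B0, f@B1}
  B4: | IN={d@B2, e@B0, f@B1} | OUT={d@B2, e@B0, f@B4}

Merge at B3: IN[B3] = OUT[B2] = {d@B2, e@B0, f@B1}
Applying B3's transfer function to that IN value gives OUT[B3] (row B3 above).

Answer: {d@B2, e@B0, f@B1}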